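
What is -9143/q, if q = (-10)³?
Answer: 9143/1000 ≈ 9.1430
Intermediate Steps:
q = -1000
-9143/q = -9143/(-1000) = -9143*(-1/1000) = 9143/1000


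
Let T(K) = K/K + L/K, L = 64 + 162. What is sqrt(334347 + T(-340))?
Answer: sqrt(9662637990)/170 ≈ 578.23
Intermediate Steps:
L = 226
T(K) = 1 + 226/K (T(K) = K/K + 226/K = 1 + 226/K)
sqrt(334347 + T(-340)) = sqrt(334347 + (226 - 340)/(-340)) = sqrt(334347 - 1/340*(-114)) = sqrt(334347 + 57/170) = sqrt(56839047/170) = sqrt(9662637990)/170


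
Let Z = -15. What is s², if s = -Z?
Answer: 225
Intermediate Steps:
s = 15 (s = -1*(-15) = 15)
s² = 15² = 225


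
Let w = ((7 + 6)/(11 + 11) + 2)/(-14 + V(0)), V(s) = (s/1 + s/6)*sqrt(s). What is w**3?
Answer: -185193/29218112 ≈ -0.0063383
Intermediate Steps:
V(s) = 7*s**(3/2)/6 (V(s) = (s*1 + s*(1/6))*sqrt(s) = (s + s/6)*sqrt(s) = (7*s/6)*sqrt(s) = 7*s**(3/2)/6)
w = -57/308 (w = ((7 + 6)/(11 + 11) + 2)/(-14 + 7*0**(3/2)/6) = (13/22 + 2)/(-14 + (7/6)*0) = (13*(1/22) + 2)/(-14 + 0) = (13/22 + 2)/(-14) = (57/22)*(-1/14) = -57/308 ≈ -0.18507)
w**3 = (-57/308)**3 = -185193/29218112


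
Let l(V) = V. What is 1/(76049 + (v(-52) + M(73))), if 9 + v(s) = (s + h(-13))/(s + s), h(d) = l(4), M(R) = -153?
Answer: 13/986537 ≈ 1.3177e-5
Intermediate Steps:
h(d) = 4
v(s) = -9 + (4 + s)/(2*s) (v(s) = -9 + (s + 4)/(s + s) = -9 + (4 + s)/((2*s)) = -9 + (4 + s)*(1/(2*s)) = -9 + (4 + s)/(2*s))
1/(76049 + (v(-52) + M(73))) = 1/(76049 + ((-17/2 + 2/(-52)) - 153)) = 1/(76049 + ((-17/2 + 2*(-1/52)) - 153)) = 1/(76049 + ((-17/2 - 1/26) - 153)) = 1/(76049 + (-111/13 - 153)) = 1/(76049 - 2100/13) = 1/(986537/13) = 13/986537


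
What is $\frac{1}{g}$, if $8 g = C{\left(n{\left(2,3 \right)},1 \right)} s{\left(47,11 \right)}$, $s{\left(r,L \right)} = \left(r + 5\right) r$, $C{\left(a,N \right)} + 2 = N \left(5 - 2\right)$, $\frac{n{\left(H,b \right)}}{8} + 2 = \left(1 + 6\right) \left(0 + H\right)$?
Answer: $\frac{2}{611} \approx 0.0032733$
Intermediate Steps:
$n{\left(H,b \right)} = -16 + 56 H$ ($n{\left(H,b \right)} = -16 + 8 \left(1 + 6\right) \left(0 + H\right) = -16 + 8 \cdot 7 H = -16 + 56 H$)
$C{\left(a,N \right)} = -2 + 3 N$ ($C{\left(a,N \right)} = -2 + N \left(5 - 2\right) = -2 + N 3 = -2 + 3 N$)
$s{\left(r,L \right)} = r \left(5 + r\right)$ ($s{\left(r,L \right)} = \left(5 + r\right) r = r \left(5 + r\right)$)
$g = \frac{611}{2}$ ($g = \frac{\left(-2 + 3 \cdot 1\right) 47 \left(5 + 47\right)}{8} = \frac{\left(-2 + 3\right) 47 \cdot 52}{8} = \frac{1 \cdot 2444}{8} = \frac{1}{8} \cdot 2444 = \frac{611}{2} \approx 305.5$)
$\frac{1}{g} = \frac{1}{\frac{611}{2}} = \frac{2}{611}$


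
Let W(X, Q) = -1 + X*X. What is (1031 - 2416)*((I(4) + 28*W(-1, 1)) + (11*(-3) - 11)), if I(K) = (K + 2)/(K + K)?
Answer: 239605/4 ≈ 59901.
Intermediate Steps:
W(X, Q) = -1 + X²
I(K) = (2 + K)/(2*K) (I(K) = (2 + K)/((2*K)) = (2 + K)*(1/(2*K)) = (2 + K)/(2*K))
(1031 - 2416)*((I(4) + 28*W(-1, 1)) + (11*(-3) - 11)) = (1031 - 2416)*(((½)*(2 + 4)/4 + 28*(-1 + (-1)²)) + (11*(-3) - 11)) = -1385*(((½)*(¼)*6 + 28*(-1 + 1)) + (-33 - 11)) = -1385*((¾ + 28*0) - 44) = -1385*((¾ + 0) - 44) = -1385*(¾ - 44) = -1385*(-173/4) = 239605/4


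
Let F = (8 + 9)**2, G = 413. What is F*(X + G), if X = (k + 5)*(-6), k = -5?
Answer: 119357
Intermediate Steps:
F = 289 (F = 17**2 = 289)
X = 0 (X = (-5 + 5)*(-6) = 0*(-6) = 0)
F*(X + G) = 289*(0 + 413) = 289*413 = 119357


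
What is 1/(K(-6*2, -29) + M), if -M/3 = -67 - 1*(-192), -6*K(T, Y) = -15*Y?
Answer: -2/895 ≈ -0.0022346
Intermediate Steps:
K(T, Y) = 5*Y/2 (K(T, Y) = -(-5)*Y/2 = 5*Y/2)
M = -375 (M = -3*(-67 - 1*(-192)) = -3*(-67 + 192) = -3*125 = -375)
1/(K(-6*2, -29) + M) = 1/((5/2)*(-29) - 375) = 1/(-145/2 - 375) = 1/(-895/2) = -2/895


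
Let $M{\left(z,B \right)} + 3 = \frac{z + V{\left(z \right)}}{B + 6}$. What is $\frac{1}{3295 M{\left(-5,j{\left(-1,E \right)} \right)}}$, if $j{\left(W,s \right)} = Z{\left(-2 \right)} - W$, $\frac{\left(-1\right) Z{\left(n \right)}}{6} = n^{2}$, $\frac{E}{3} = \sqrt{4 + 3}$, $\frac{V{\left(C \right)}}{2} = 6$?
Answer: $- \frac{17}{191110} \approx -8.8954 \cdot 10^{-5}$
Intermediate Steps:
$V{\left(C \right)} = 12$ ($V{\left(C \right)} = 2 \cdot 6 = 12$)
$E = 3 \sqrt{7}$ ($E = 3 \sqrt{4 + 3} = 3 \sqrt{7} \approx 7.9373$)
$Z{\left(n \right)} = - 6 n^{2}$
$j{\left(W,s \right)} = -24 - W$ ($j{\left(W,s \right)} = - 6 \left(-2\right)^{2} - W = \left(-6\right) 4 - W = -24 - W$)
$M{\left(z,B \right)} = -3 + \frac{12 + z}{6 + B}$ ($M{\left(z,B \right)} = -3 + \frac{z + 12}{B + 6} = -3 + \frac{12 + z}{6 + B}$)
$\frac{1}{3295 M{\left(-5,j{\left(-1,E \right)} \right)}} = \frac{1}{3295 \frac{-6 - 5 - 3 \left(-24 - -1\right)}{6 - 23}} = \frac{1}{3295 \frac{-6 - 5 - 3 \left(-24 + 1\right)}{6 + \left(-24 + 1\right)}} = \frac{1}{3295 \frac{-6 - 5 - -69}{6 - 23}} = \frac{1}{3295 \frac{-6 - 5 + 69}{-17}} = \frac{1}{3295 \left(\left(- \frac{1}{17}\right) 58\right)} = \frac{1}{3295 \left(- \frac{58}{17}\right)} = \frac{1}{- \frac{191110}{17}} = - \frac{17}{191110}$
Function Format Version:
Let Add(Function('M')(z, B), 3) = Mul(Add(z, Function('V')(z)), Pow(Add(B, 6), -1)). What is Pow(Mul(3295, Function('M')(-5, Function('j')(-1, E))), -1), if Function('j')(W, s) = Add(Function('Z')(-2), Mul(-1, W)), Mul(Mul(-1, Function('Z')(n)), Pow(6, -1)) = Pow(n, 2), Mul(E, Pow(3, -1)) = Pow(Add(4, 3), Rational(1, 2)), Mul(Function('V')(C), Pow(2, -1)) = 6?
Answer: Rational(-17, 191110) ≈ -8.8954e-5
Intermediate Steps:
Function('V')(C) = 12 (Function('V')(C) = Mul(2, 6) = 12)
E = Mul(3, Pow(7, Rational(1, 2))) (E = Mul(3, Pow(Add(4, 3), Rational(1, 2))) = Mul(3, Pow(7, Rational(1, 2))) ≈ 7.9373)
Function('Z')(n) = Mul(-6, Pow(n, 2))
Function('j')(W, s) = Add(-24, Mul(-1, W)) (Function('j')(W, s) = Add(Mul(-6, Pow(-2, 2)), Mul(-1, W)) = Add(Mul(-6, 4), Mul(-1, W)) = Add(-24, Mul(-1, W)))
Function('M')(z, B) = Add(-3, Mul(Pow(Add(6, B), -1), Add(12, z))) (Function('M')(z, B) = Add(-3, Mul(Add(z, 12), Pow(Add(B, 6), -1))) = Add(-3, Mul(Add(12, z), Pow(Add(6, B), -1))) = Add(-3, Mul(Pow(Add(6, B), -1), Add(12, z))))
Pow(Mul(3295, Function('M')(-5, Function('j')(-1, E))), -1) = Pow(Mul(3295, Mul(Pow(Add(6, Add(-24, Mul(-1, -1))), -1), Add(-6, -5, Mul(-3, Add(-24, Mul(-1, -1)))))), -1) = Pow(Mul(3295, Mul(Pow(Add(6, Add(-24, 1)), -1), Add(-6, -5, Mul(-3, Add(-24, 1))))), -1) = Pow(Mul(3295, Mul(Pow(Add(6, -23), -1), Add(-6, -5, Mul(-3, -23)))), -1) = Pow(Mul(3295, Mul(Pow(-17, -1), Add(-6, -5, 69))), -1) = Pow(Mul(3295, Mul(Rational(-1, 17), 58)), -1) = Pow(Mul(3295, Rational(-58, 17)), -1) = Pow(Rational(-191110, 17), -1) = Rational(-17, 191110)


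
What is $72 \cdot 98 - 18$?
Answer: $7038$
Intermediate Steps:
$72 \cdot 98 - 18 = 7056 - 18 = 7038$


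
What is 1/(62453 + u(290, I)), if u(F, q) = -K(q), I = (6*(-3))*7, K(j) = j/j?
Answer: 1/62452 ≈ 1.6012e-5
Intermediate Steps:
K(j) = 1
I = -126 (I = -18*7 = -126)
u(F, q) = -1 (u(F, q) = -1*1 = -1)
1/(62453 + u(290, I)) = 1/(62453 - 1) = 1/62452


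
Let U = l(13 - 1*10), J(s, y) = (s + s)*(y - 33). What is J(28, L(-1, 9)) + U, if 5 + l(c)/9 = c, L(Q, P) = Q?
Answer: -1922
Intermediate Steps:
l(c) = -45 + 9*c
J(s, y) = 2*s*(-33 + y) (J(s, y) = (2*s)*(-33 + y) = 2*s*(-33 + y))
U = -18 (U = -45 + 9*(13 - 1*10) = -45 + 9*(13 - 10) = -45 + 9*3 = -45 + 27 = -18)
J(28, L(-1, 9)) + U = 2*28*(-33 - 1) - 18 = 2*28*(-34) - 18 = -1904 - 18 = -1922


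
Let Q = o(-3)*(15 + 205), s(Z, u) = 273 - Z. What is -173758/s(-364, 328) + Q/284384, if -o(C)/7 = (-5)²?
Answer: -950740761/3483704 ≈ -272.91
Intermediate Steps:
o(C) = -175 (o(C) = -7*(-5)² = -7*25 = -175)
Q = -38500 (Q = -175*(15 + 205) = -175*220 = -38500)
-173758/s(-364, 328) + Q/284384 = -173758/(273 - 1*(-364)) - 38500/284384 = -173758/(273 + 364) - 38500*1/284384 = -173758/637 - 9625/71096 = -173758*1/637 - 9625/71096 = -13366/49 - 9625/71096 = -950740761/3483704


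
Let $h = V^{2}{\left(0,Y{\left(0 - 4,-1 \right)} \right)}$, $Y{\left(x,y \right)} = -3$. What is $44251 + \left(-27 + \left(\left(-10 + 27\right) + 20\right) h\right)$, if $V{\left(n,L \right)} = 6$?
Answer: $45556$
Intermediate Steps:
$h = 36$ ($h = 6^{2} = 36$)
$44251 + \left(-27 + \left(\left(-10 + 27\right) + 20\right) h\right) = 44251 - \left(27 - \left(\left(-10 + 27\right) + 20\right) 36\right) = 44251 - \left(27 - \left(17 + 20\right) 36\right) = 44251 + \left(-27 + 37 \cdot 36\right) = 44251 + \left(-27 + 1332\right) = 44251 + 1305 = 45556$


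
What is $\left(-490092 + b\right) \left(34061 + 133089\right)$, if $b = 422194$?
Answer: $-11349150700$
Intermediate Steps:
$\left(-490092 + b\right) \left(34061 + 133089\right) = \left(-490092 + 422194\right) \left(34061 + 133089\right) = \left(-67898\right) 167150 = -11349150700$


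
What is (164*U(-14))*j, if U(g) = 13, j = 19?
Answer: 40508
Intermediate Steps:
(164*U(-14))*j = (164*13)*19 = 2132*19 = 40508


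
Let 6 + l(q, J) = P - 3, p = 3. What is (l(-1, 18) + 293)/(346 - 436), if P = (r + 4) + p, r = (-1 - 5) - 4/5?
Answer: -1421/450 ≈ -3.1578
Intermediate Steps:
r = -34/5 (r = -6 - 4*⅕ = -6 - ⅘ = -34/5 ≈ -6.8000)
P = ⅕ (P = (-34/5 + 4) + 3 = -14/5 + 3 = ⅕ ≈ 0.20000)
l(q, J) = -44/5 (l(q, J) = -6 + (⅕ - 3) = -6 - 14/5 = -44/5)
(l(-1, 18) + 293)/(346 - 436) = (-44/5 + 293)/(346 - 436) = (1421/5)/(-90) = (1421/5)*(-1/90) = -1421/450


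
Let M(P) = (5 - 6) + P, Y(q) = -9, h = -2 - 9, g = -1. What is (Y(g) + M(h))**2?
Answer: 441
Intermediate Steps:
h = -11
M(P) = -1 + P
(Y(g) + M(h))**2 = (-9 + (-1 - 11))**2 = (-9 - 12)**2 = (-21)**2 = 441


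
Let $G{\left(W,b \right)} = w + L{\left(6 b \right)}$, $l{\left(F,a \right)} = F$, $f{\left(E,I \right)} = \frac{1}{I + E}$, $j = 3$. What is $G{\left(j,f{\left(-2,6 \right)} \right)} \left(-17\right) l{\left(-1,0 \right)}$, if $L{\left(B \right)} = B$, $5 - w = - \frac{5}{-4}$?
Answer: $\frac{357}{4} \approx 89.25$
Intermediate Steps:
$w = \frac{15}{4}$ ($w = 5 - - \frac{5}{-4} = 5 - \left(-5\right) \left(- \frac{1}{4}\right) = 5 - \frac{5}{4} = \frac{15}{4} \approx 3.75$)
$f{\left(E,I \right)} = \frac{1}{E + I}$
$G{\left(W,b \right)} = \frac{15}{4} + 6 b$
$G{\left(j,f{\left(-2,6 \right)} \right)} \left(-17\right) l{\left(-1,0 \right)} = \left(\frac{15}{4} + \frac{6}{-2 + 6}\right) \left(-17\right) \left(-1\right) = \left(\frac{15}{4} + \frac{6}{4}\right) \left(-17\right) \left(-1\right) = \left(\frac{15}{4} + 6 \cdot \frac{1}{4}\right) \left(-17\right) \left(-1\right) = \left(\frac{15}{4} + \frac{3}{2}\right) \left(-17\right) \left(-1\right) = \frac{21}{4} \left(-17\right) \left(-1\right) = \left(- \frac{357}{4}\right) \left(-1\right) = \frac{357}{4}$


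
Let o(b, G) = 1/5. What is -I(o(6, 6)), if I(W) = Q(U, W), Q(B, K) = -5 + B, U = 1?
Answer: 4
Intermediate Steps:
o(b, G) = 1/5
I(W) = -4 (I(W) = -5 + 1 = -4)
-I(o(6, 6)) = -1*(-4) = 4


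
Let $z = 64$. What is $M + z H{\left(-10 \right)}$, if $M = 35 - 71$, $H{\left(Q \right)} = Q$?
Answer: $-676$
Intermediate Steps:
$M = -36$ ($M = 35 - 71 = -36$)
$M + z H{\left(-10 \right)} = -36 + 64 \left(-10\right) = -36 - 640 = -676$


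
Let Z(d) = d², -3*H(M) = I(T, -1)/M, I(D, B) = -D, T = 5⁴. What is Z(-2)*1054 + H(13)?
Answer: 165049/39 ≈ 4232.0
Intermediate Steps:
T = 625
H(M) = 625/(3*M) (H(M) = -(-1*625)/(3*M) = -(-625)/(3*M) = 625/(3*M))
Z(-2)*1054 + H(13) = (-2)²*1054 + (625/3)/13 = 4*1054 + (625/3)*(1/13) = 4216 + 625/39 = 165049/39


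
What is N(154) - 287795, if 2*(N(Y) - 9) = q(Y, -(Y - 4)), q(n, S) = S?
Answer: -287861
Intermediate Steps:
N(Y) = 11 - Y/2 (N(Y) = 9 + (-(Y - 4))/2 = 9 + (-(-4 + Y))/2 = 9 + (4 - Y)/2 = 9 + (2 - Y/2) = 11 - Y/2)
N(154) - 287795 = (11 - 1/2*154) - 287795 = (11 - 77) - 287795 = -66 - 287795 = -287861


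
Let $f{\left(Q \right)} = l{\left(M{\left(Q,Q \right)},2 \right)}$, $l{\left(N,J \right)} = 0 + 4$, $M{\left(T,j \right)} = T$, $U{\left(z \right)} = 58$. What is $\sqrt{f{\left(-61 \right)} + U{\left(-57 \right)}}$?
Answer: $\sqrt{62} \approx 7.874$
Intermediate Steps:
$l{\left(N,J \right)} = 4$
$f{\left(Q \right)} = 4$
$\sqrt{f{\left(-61 \right)} + U{\left(-57 \right)}} = \sqrt{4 + 58} = \sqrt{62}$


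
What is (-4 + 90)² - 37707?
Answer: -30311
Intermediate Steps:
(-4 + 90)² - 37707 = 86² - 37707 = 7396 - 37707 = -30311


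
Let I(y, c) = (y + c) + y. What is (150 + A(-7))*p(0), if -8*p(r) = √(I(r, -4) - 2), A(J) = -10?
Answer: -35*I*√6/2 ≈ -42.866*I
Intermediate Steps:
I(y, c) = c + 2*y (I(y, c) = (c + y) + y = c + 2*y)
p(r) = -√(-6 + 2*r)/8 (p(r) = -√((-4 + 2*r) - 2)/8 = -√(-6 + 2*r)/8)
(150 + A(-7))*p(0) = (150 - 10)*(-√(-6 + 2*0)/8) = 140*(-√(-6 + 0)/8) = 140*(-I*√6/8) = -35*I*√6/2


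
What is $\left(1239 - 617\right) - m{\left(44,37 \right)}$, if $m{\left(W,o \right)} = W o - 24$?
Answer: $-982$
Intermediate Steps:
$m{\left(W,o \right)} = -24 + W o$
$\left(1239 - 617\right) - m{\left(44,37 \right)} = \left(1239 - 617\right) - \left(-24 + 44 \cdot 37\right) = 622 - \left(-24 + 1628\right) = 622 - 1604 = -982$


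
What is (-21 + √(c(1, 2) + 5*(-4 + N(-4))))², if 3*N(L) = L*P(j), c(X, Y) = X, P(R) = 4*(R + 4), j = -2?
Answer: (63 - I*√651)²/9 ≈ 368.67 - 357.21*I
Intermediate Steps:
P(R) = 16 + 4*R (P(R) = 4*(4 + R) = 16 + 4*R)
N(L) = 8*L/3 (N(L) = (L*(16 + 4*(-2)))/3 = (L*(16 - 8))/3 = (L*8)/3 = (8*L)/3 = 8*L/3)
(-21 + √(c(1, 2) + 5*(-4 + N(-4))))² = (-21 + √(1 + 5*(-4 + (8/3)*(-4))))² = (-21 + √(1 + 5*(-4 - 32/3)))² = (-21 + √(1 + 5*(-44/3)))² = (-21 + √(1 - 220/3))² = (-21 + √(-217/3))² = (-21 + I*√651/3)²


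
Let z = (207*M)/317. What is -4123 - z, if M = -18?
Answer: -1303265/317 ≈ -4111.2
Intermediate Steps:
z = -3726/317 (z = (207*(-18))/317 = -3726*1/317 = -3726/317 ≈ -11.754)
-4123 - z = -4123 - 1*(-3726/317) = -4123 + 3726/317 = -1303265/317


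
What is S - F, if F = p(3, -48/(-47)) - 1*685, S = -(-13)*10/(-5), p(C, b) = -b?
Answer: 31021/47 ≈ 660.02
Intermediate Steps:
S = -26 (S = -13*(-10)*(-⅕) = 130*(-⅕) = -26)
F = -32243/47 (F = -(-48)/(-47) - 1*685 = -(-48)*(-1)/47 - 685 = -1*48/47 - 685 = -48/47 - 685 = -32243/47 ≈ -686.02)
S - F = -26 - 1*(-32243/47) = -26 + 32243/47 = 31021/47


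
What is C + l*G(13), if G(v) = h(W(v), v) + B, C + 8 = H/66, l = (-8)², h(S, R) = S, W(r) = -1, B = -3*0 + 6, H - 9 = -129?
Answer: 3412/11 ≈ 310.18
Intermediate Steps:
H = -120 (H = 9 - 129 = -120)
B = 6 (B = 0 + 6 = 6)
l = 64
C = -108/11 (C = -8 - 120/66 = -8 - 120*1/66 = -8 - 20/11 = -108/11 ≈ -9.8182)
G(v) = 5 (G(v) = -1 + 6 = 5)
C + l*G(13) = -108/11 + 64*5 = -108/11 + 320 = 3412/11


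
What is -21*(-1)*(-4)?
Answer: -84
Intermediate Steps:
-21*(-1)*(-4) = 21*(-4) = -84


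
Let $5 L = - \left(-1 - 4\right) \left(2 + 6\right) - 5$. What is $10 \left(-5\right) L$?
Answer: $-350$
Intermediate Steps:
$L = 7$ ($L = \frac{- \left(-1 - 4\right) \left(2 + 6\right) - 5}{5} = \frac{- \left(-5\right) 8 - 5}{5} = \frac{\left(-1\right) \left(-40\right) - 5}{5} = \frac{40 - 5}{5} = \frac{1}{5} \cdot 35 = 7$)
$10 \left(-5\right) L = 10 \left(-5\right) 7 = \left(-50\right) 7 = -350$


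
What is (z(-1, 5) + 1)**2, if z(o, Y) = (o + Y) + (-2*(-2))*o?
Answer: 1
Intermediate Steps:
z(o, Y) = Y + 5*o (z(o, Y) = (Y + o) + 4*o = Y + 5*o)
(z(-1, 5) + 1)**2 = ((5 + 5*(-1)) + 1)**2 = ((5 - 5) + 1)**2 = (0 + 1)**2 = 1**2 = 1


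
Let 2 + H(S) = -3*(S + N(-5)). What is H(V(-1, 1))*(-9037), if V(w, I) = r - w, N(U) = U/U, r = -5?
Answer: -63259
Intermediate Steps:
N(U) = 1
V(w, I) = -5 - w
H(S) = -5 - 3*S (H(S) = -2 - 3*(S + 1) = -2 - 3*(1 + S) = -2 + (-3 - 3*S) = -5 - 3*S)
H(V(-1, 1))*(-9037) = (-5 - 3*(-5 - 1*(-1)))*(-9037) = (-5 - 3*(-5 + 1))*(-9037) = (-5 - 3*(-4))*(-9037) = (-5 + 12)*(-9037) = 7*(-9037) = -63259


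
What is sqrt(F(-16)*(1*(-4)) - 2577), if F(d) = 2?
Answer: I*sqrt(2585) ≈ 50.843*I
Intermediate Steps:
sqrt(F(-16)*(1*(-4)) - 2577) = sqrt(2*(1*(-4)) - 2577) = sqrt(2*(-4) - 2577) = sqrt(-8 - 2577) = sqrt(-2585) = I*sqrt(2585)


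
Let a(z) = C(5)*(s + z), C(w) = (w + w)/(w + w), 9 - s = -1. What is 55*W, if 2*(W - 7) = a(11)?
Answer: 1925/2 ≈ 962.50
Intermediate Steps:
s = 10 (s = 9 - 1*(-1) = 9 + 1 = 10)
C(w) = 1 (C(w) = (2*w)/((2*w)) = (2*w)*(1/(2*w)) = 1)
a(z) = 10 + z (a(z) = 1*(10 + z) = 10 + z)
W = 35/2 (W = 7 + (10 + 11)/2 = 7 + (½)*21 = 7 + 21/2 = 35/2 ≈ 17.500)
55*W = 55*(35/2) = 1925/2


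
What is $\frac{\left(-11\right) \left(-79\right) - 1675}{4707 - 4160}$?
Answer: $- \frac{806}{547} \approx -1.4735$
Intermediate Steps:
$\frac{\left(-11\right) \left(-79\right) - 1675}{4707 - 4160} = \frac{869 - 1675}{547} = \left(-806\right) \frac{1}{547} = - \frac{806}{547}$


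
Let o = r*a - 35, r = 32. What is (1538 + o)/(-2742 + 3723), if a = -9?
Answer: 135/109 ≈ 1.2385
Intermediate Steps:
o = -323 (o = 32*(-9) - 35 = -288 - 35 = -323)
(1538 + o)/(-2742 + 3723) = (1538 - 323)/(-2742 + 3723) = 1215/981 = 1215*(1/981) = 135/109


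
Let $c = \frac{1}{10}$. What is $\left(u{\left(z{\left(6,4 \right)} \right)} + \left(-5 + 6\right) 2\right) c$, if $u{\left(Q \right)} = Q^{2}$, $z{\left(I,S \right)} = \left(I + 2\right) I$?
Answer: $\frac{1153}{5} \approx 230.6$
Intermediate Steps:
$z{\left(I,S \right)} = I \left(2 + I\right)$ ($z{\left(I,S \right)} = \left(2 + I\right) I = I \left(2 + I\right)$)
$c = \frac{1}{10} \approx 0.1$
$\left(u{\left(z{\left(6,4 \right)} \right)} + \left(-5 + 6\right) 2\right) c = \left(\left(6 \left(2 + 6\right)\right)^{2} + \left(-5 + 6\right) 2\right) \frac{1}{10} = \left(\left(6 \cdot 8\right)^{2} + 1 \cdot 2\right) \frac{1}{10} = \left(48^{2} + 2\right) \frac{1}{10} = \left(2304 + 2\right) \frac{1}{10} = 2306 \cdot \frac{1}{10} = \frac{1153}{5}$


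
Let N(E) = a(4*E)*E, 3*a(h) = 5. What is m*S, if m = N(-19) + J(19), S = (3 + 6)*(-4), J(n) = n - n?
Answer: 1140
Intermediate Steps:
J(n) = 0
a(h) = 5/3 (a(h) = (⅓)*5 = 5/3)
N(E) = 5*E/3
S = -36 (S = 9*(-4) = -36)
m = -95/3 (m = (5/3)*(-19) + 0 = -95/3 + 0 = -95/3 ≈ -31.667)
m*S = -95/3*(-36) = 1140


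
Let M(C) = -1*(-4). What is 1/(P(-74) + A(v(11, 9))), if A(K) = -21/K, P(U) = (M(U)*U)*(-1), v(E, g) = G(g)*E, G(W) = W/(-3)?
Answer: 11/3263 ≈ 0.0033711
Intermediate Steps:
G(W) = -W/3 (G(W) = W*(-⅓) = -W/3)
M(C) = 4
v(E, g) = -E*g/3 (v(E, g) = (-g/3)*E = -E*g/3)
P(U) = -4*U (P(U) = (4*U)*(-1) = -4*U)
1/(P(-74) + A(v(11, 9))) = 1/(-4*(-74) - 21/((-⅓*11*9))) = 1/(296 - 21/(-33)) = 1/(296 - 21*(-1/33)) = 1/(296 + 7/11) = 1/(3263/11) = 11/3263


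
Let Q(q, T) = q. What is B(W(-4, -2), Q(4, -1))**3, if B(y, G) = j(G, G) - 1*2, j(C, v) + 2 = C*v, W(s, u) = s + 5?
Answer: 1728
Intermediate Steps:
W(s, u) = 5 + s
j(C, v) = -2 + C*v
B(y, G) = -4 + G**2 (B(y, G) = (-2 + G*G) - 1*2 = (-2 + G**2) - 2 = -4 + G**2)
B(W(-4, -2), Q(4, -1))**3 = (-4 + 4**2)**3 = (-4 + 16)**3 = 12**3 = 1728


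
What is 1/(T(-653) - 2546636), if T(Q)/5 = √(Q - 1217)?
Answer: -1273318/3242677481623 - 5*I*√1870/6485354963246 ≈ -3.9267e-7 - 3.3339e-11*I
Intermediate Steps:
T(Q) = 5*√(-1217 + Q) (T(Q) = 5*√(Q - 1217) = 5*√(-1217 + Q))
1/(T(-653) - 2546636) = 1/(5*√(-1217 - 653) - 2546636) = 1/(5*√(-1870) - 2546636) = 1/(5*(I*√1870) - 2546636) = 1/(5*I*√1870 - 2546636) = 1/(-2546636 + 5*I*√1870)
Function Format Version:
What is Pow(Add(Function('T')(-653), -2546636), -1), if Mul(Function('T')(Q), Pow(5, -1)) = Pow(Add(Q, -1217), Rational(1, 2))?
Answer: Add(Rational(-1273318, 3242677481623), Mul(Rational(-5, 6485354963246), I, Pow(1870, Rational(1, 2)))) ≈ Add(-3.9267e-7, Mul(-3.3339e-11, I))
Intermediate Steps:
Function('T')(Q) = Mul(5, Pow(Add(-1217, Q), Rational(1, 2))) (Function('T')(Q) = Mul(5, Pow(Add(Q, -1217), Rational(1, 2))) = Mul(5, Pow(Add(-1217, Q), Rational(1, 2))))
Pow(Add(Function('T')(-653), -2546636), -1) = Pow(Add(Mul(5, Pow(Add(-1217, -653), Rational(1, 2))), -2546636), -1) = Pow(Add(Mul(5, Pow(-1870, Rational(1, 2))), -2546636), -1) = Pow(Add(Mul(5, Mul(I, Pow(1870, Rational(1, 2)))), -2546636), -1) = Pow(Add(Mul(5, I, Pow(1870, Rational(1, 2))), -2546636), -1) = Pow(Add(-2546636, Mul(5, I, Pow(1870, Rational(1, 2)))), -1)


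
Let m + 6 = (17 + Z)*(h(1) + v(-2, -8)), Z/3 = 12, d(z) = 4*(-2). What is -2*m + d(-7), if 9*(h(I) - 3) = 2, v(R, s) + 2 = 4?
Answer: -4946/9 ≈ -549.56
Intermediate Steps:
v(R, s) = 2 (v(R, s) = -2 + 4 = 2)
d(z) = -8
h(I) = 29/9 (h(I) = 3 + (1/9)*2 = 3 + 2/9 = 29/9)
Z = 36 (Z = 3*12 = 36)
m = 2437/9 (m = -6 + (17 + 36)*(29/9 + 2) = -6 + 53*(47/9) = -6 + 2491/9 = 2437/9 ≈ 270.78)
-2*m + d(-7) = -2*2437/9 - 8 = -4874/9 - 8 = -4946/9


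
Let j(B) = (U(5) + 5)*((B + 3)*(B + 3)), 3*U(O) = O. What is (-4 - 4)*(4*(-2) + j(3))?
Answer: -1856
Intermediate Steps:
U(O) = O/3
j(B) = 20*(3 + B)**2/3 (j(B) = ((1/3)*5 + 5)*((B + 3)*(B + 3)) = (5/3 + 5)*((3 + B)*(3 + B)) = 20*(3 + B)**2/3)
(-4 - 4)*(4*(-2) + j(3)) = (-4 - 4)*(4*(-2) + 20*(3 + 3)**2/3) = -8*(-8 + (20/3)*6**2) = -8*(-8 + (20/3)*36) = -8*(-8 + 240) = -8*232 = -1856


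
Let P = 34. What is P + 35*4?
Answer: 174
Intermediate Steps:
P + 35*4 = 34 + 35*4 = 34 + 140 = 174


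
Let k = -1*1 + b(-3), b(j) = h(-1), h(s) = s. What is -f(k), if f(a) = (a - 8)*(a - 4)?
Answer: -60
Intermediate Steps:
b(j) = -1
k = -2 (k = -1*1 - 1 = -1 - 1 = -2)
f(a) = (-8 + a)*(-4 + a)
-f(k) = -(32 + (-2)² - 12*(-2)) = -(32 + 4 + 24) = -1*60 = -60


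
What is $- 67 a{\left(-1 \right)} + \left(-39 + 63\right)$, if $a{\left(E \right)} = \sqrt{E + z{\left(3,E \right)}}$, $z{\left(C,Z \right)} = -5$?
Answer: $24 - 67 i \sqrt{6} \approx 24.0 - 164.12 i$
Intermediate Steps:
$a{\left(E \right)} = \sqrt{-5 + E}$ ($a{\left(E \right)} = \sqrt{E - 5} = \sqrt{-5 + E}$)
$- 67 a{\left(-1 \right)} + \left(-39 + 63\right) = - 67 \sqrt{-5 - 1} + \left(-39 + 63\right) = - 67 \sqrt{-6} + 24 = - 67 i \sqrt{6} + 24 = 24 - 67 i \sqrt{6}$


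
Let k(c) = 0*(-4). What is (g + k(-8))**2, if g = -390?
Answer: 152100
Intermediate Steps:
k(c) = 0
(g + k(-8))**2 = (-390 + 0)**2 = (-390)**2 = 152100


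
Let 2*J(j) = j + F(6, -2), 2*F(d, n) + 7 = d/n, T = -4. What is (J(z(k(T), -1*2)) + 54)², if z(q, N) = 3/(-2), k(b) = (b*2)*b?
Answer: 41209/16 ≈ 2575.6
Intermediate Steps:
k(b) = 2*b² (k(b) = (2*b)*b = 2*b²)
F(d, n) = -7/2 + d/(2*n) (F(d, n) = -7/2 + (d/n)/2 = -7/2 + d/(2*n))
z(q, N) = -3/2 (z(q, N) = 3*(-½) = -3/2)
J(j) = -5/2 + j/2 (J(j) = (j + (½)*(6 - 7*(-2))/(-2))/2 = (j + (½)*(-½)*(6 + 14))/2 = (j + (½)*(-½)*20)/2 = (j - 5)/2 = (-5 + j)/2 = -5/2 + j/2)
(J(z(k(T), -1*2)) + 54)² = ((-5/2 + (½)*(-3/2)) + 54)² = ((-5/2 - ¾) + 54)² = (-13/4 + 54)² = (203/4)² = 41209/16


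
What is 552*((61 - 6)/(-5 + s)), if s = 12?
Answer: 30360/7 ≈ 4337.1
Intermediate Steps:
552*((61 - 6)/(-5 + s)) = 552*((61 - 6)/(-5 + 12)) = 552*(55/7) = 30360/7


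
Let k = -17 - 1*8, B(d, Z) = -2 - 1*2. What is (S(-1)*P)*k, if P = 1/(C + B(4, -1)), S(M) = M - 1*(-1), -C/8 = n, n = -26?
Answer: 0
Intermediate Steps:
B(d, Z) = -4 (B(d, Z) = -2 - 2 = -4)
C = 208 (C = -8*(-26) = 208)
S(M) = 1 + M (S(M) = M + 1 = 1 + M)
k = -25 (k = -17 - 8 = -25)
P = 1/204 (P = 1/(208 - 4) = 1/204 ≈ 0.0049020)
(S(-1)*P)*k = ((1 - 1)*(1/204))*(-25) = (0*(1/204))*(-25) = 0*(-25) = 0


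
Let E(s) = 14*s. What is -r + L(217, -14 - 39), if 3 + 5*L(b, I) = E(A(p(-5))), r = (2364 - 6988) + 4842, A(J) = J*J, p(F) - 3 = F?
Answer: -1037/5 ≈ -207.40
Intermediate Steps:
p(F) = 3 + F
A(J) = J**2
r = 218 (r = -4624 + 4842 = 218)
L(b, I) = 53/5 (L(b, I) = -3/5 + (14*(3 - 5)**2)/5 = -3/5 + (14*(-2)**2)/5 = -3/5 + (14*4)/5 = -3/5 + (1/5)*56 = -3/5 + 56/5 = 53/5)
-r + L(217, -14 - 39) = -1*218 + 53/5 = -218 + 53/5 = -1037/5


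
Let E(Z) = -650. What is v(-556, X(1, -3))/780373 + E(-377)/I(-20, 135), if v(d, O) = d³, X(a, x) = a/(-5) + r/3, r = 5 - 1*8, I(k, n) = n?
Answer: -4742198122/21070071 ≈ -225.07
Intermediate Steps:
r = -3 (r = 5 - 8 = -3)
X(a, x) = -1 - a/5 (X(a, x) = a/(-5) - 3/3 = a*(-⅕) - 3*⅓ = -a/5 - 1 = -1 - a/5)
v(-556, X(1, -3))/780373 + E(-377)/I(-20, 135) = (-556)³/780373 - 650/135 = -171879616*1/780373 - 650*1/135 = -171879616/780373 - 130/27 = -4742198122/21070071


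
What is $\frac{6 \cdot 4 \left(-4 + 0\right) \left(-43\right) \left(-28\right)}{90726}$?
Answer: $- \frac{19264}{15121} \approx -1.274$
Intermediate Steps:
$\frac{6 \cdot 4 \left(-4 + 0\right) \left(-43\right) \left(-28\right)}{90726} = 24 \left(-4\right) \left(-43\right) \left(-28\right) \frac{1}{90726} = \left(-96\right) \left(-43\right) \left(-28\right) \frac{1}{90726} = 4128 \left(-28\right) \frac{1}{90726} = \left(-115584\right) \frac{1}{90726} = - \frac{19264}{15121}$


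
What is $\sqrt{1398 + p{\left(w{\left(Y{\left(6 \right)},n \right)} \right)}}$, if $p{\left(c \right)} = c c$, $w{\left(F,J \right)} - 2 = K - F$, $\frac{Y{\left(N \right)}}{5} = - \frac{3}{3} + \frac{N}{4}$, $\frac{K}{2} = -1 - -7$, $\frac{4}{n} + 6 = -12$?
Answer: $\frac{\sqrt{6121}}{2} \approx 39.118$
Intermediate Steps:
$n = - \frac{2}{9}$ ($n = \frac{4}{-6 - 12} = \frac{4}{-18} = 4 \left(- \frac{1}{18}\right) = - \frac{2}{9} \approx -0.22222$)
$K = 12$ ($K = 2 \left(-1 - -7\right) = 2 \left(-1 + 7\right) = 2 \cdot 6 = 12$)
$Y{\left(N \right)} = -5 + \frac{5 N}{4}$ ($Y{\left(N \right)} = 5 \left(- \frac{3}{3} + \frac{N}{4}\right) = 5 \left(\left(-3\right) \frac{1}{3} + N \frac{1}{4}\right) = 5 \left(-1 + \frac{N}{4}\right) = -5 + \frac{5 N}{4}$)
$w{\left(F,J \right)} = 14 - F$ ($w{\left(F,J \right)} = 2 - \left(-12 + F\right) = 14 - F$)
$p{\left(c \right)} = c^{2}$
$\sqrt{1398 + p{\left(w{\left(Y{\left(6 \right)},n \right)} \right)}} = \sqrt{1398 + \left(14 - \left(-5 + \frac{5}{4} \cdot 6\right)\right)^{2}} = \sqrt{1398 + \left(14 - \left(-5 + \frac{15}{2}\right)\right)^{2}} = \sqrt{1398 + \left(14 - \frac{5}{2}\right)^{2}} = \sqrt{1398 + \left(\frac{23}{2}\right)^{2}} = \sqrt{1398 + \frac{529}{4}} = \sqrt{\frac{6121}{4}} = \frac{\sqrt{6121}}{2}$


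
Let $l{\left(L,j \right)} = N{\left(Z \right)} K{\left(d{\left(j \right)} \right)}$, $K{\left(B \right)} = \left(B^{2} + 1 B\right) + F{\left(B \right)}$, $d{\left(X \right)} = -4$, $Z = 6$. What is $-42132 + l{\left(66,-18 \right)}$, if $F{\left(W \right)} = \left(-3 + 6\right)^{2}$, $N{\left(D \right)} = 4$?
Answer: $-42048$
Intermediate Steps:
$F{\left(W \right)} = 9$ ($F{\left(W \right)} = 3^{2} = 9$)
$K{\left(B \right)} = 9 + B + B^{2}$ ($K{\left(B \right)} = \left(B^{2} + 1 B\right) + 9 = \left(B^{2} + B\right) + 9 = \left(B + B^{2}\right) + 9 = 9 + B + B^{2}$)
$l{\left(L,j \right)} = 84$ ($l{\left(L,j \right)} = 4 \left(9 - 4 + \left(-4\right)^{2}\right) = 4 \left(9 - 4 + 16\right) = 4 \cdot 21 = 84$)
$-42132 + l{\left(66,-18 \right)} = -42132 + 84 = -42048$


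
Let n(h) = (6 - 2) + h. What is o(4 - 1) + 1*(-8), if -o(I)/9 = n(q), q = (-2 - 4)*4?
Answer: 172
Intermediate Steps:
q = -24 (q = -6*4 = -24)
n(h) = 4 + h
o(I) = 180 (o(I) = -9*(4 - 24) = -9*(-20) = 180)
o(4 - 1) + 1*(-8) = 180 + 1*(-8) = 180 - 8 = 172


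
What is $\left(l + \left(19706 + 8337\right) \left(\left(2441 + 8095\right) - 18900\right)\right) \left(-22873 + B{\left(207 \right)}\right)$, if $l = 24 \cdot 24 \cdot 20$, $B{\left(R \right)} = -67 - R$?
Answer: $5428900435404$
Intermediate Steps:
$l = 11520$ ($l = 576 \cdot 20 = 11520$)
$\left(l + \left(19706 + 8337\right) \left(\left(2441 + 8095\right) - 18900\right)\right) \left(-22873 + B{\left(207 \right)}\right) = \left(11520 + \left(19706 + 8337\right) \left(\left(2441 + 8095\right) - 18900\right)\right) \left(-22873 - 274\right) = \left(11520 + 28043 \left(10536 - 18900\right)\right) \left(-22873 - 274\right) = \left(11520 + 28043 \left(-8364\right)\right) \left(-22873 - 274\right) = \left(11520 - 234551652\right) \left(-23147\right) = \left(-234540132\right) \left(-23147\right) = 5428900435404$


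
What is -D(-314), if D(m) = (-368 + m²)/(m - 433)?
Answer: 98228/747 ≈ 131.50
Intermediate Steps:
D(m) = (-368 + m²)/(-433 + m)
-D(-314) = -(-368 + (-314)²)/(-433 - 314) = -(-368 + 98596)/(-747) = -(-1)*98228/747 = -1*(-98228/747) = 98228/747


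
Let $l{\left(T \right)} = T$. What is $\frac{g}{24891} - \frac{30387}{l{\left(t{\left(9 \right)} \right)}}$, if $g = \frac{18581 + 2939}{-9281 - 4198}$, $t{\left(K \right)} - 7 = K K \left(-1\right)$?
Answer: $\frac{10195012817863}{24827428386} \approx 410.64$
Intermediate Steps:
$t{\left(K \right)} = 7 - K^{2}$ ($t{\left(K \right)} = 7 + K K \left(-1\right) = 7 + K^{2} \left(-1\right) = 7 - K^{2}$)
$g = - \frac{21520}{13479}$ ($g = \frac{21520}{-13479} = 21520 \left(- \frac{1}{13479}\right) = - \frac{21520}{13479} \approx -1.5966$)
$\frac{g}{24891} - \frac{30387}{l{\left(t{\left(9 \right)} \right)}} = - \frac{21520}{13479 \cdot 24891} - \frac{30387}{7 - 9^{2}} = \left(- \frac{21520}{13479}\right) \frac{1}{24891} - \frac{30387}{7 - 81} = - \frac{21520}{335505789} - \frac{30387}{7 - 81} = - \frac{21520}{335505789} - \frac{30387}{-74} = - \frac{21520}{335505789} - - \frac{30387}{74} = - \frac{21520}{335505789} + \frac{30387}{74} = \frac{10195012817863}{24827428386}$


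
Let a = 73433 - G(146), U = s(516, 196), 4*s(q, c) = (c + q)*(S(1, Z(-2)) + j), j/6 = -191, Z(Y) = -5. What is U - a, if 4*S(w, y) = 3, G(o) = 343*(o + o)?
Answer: -354263/2 ≈ -1.7713e+5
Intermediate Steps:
G(o) = 686*o (G(o) = 343*(2*o) = 686*o)
S(w, y) = ¾ (S(w, y) = (¼)*3 = ¾)
j = -1146 (j = 6*(-191) = -1146)
s(q, c) = -4581*c/16 - 4581*q/16 (s(q, c) = ((c + q)*(¾ - 1146))/4 = ((c + q)*(-4581/4))/4 = (-4581*c/4 - 4581*q/4)/4 = -4581*c/16 - 4581*q/16)
U = -407709/2 (U = -4581/16*196 - 4581/16*516 = -224469/4 - 590949/4 = -407709/2 ≈ -2.0385e+5)
a = -26723 (a = 73433 - 686*146 = 73433 - 1*100156 = 73433 - 100156 = -26723)
U - a = -407709/2 - 1*(-26723) = -407709/2 + 26723 = -354263/2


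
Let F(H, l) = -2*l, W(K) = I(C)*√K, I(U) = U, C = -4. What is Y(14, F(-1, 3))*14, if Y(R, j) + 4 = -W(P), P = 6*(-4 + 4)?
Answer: -56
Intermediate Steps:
P = 0 (P = 6*0 = 0)
W(K) = -4*√K
Y(R, j) = -4 (Y(R, j) = -4 - (-4)*√0 = -4 - (-4)*0 = -4 - 1*0 = -4 + 0 = -4)
Y(14, F(-1, 3))*14 = -4*14 = -56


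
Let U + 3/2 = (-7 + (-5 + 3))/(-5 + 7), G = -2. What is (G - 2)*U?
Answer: 24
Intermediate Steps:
U = -6 (U = -3/2 + (-7 + (-5 + 3))/(-5 + 7) = -3/2 + (-7 - 2)/2 = -3/2 - 9*½ = -3/2 - 9/2 = -6)
(G - 2)*U = (-2 - 2)*(-6) = -4*(-6) = 24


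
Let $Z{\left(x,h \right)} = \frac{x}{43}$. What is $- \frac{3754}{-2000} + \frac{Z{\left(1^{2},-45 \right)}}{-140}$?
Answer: $\frac{564927}{301000} \approx 1.8768$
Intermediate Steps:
$Z{\left(x,h \right)} = \frac{x}{43}$ ($Z{\left(x,h \right)} = x \frac{1}{43} = \frac{x}{43}$)
$- \frac{3754}{-2000} + \frac{Z{\left(1^{2},-45 \right)}}{-140} = - \frac{3754}{-2000} + \frac{\frac{1}{43} \cdot 1^{2}}{-140} = \left(-3754\right) \left(- \frac{1}{2000}\right) + \frac{1}{43} \cdot 1 \left(- \frac{1}{140}\right) = \frac{1877}{1000} + \frac{1}{43} \left(- \frac{1}{140}\right) = \frac{1877}{1000} - \frac{1}{6020} = \frac{564927}{301000}$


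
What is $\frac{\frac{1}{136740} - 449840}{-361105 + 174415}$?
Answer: $\frac{61511121599}{25527990600} \approx 2.4096$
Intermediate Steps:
$\frac{\frac{1}{136740} - 449840}{-361105 + 174415} = \frac{\frac{1}{136740} - 449840}{-186690} = \left(- \frac{61511121599}{136740}\right) \left(- \frac{1}{186690}\right) = \frac{61511121599}{25527990600}$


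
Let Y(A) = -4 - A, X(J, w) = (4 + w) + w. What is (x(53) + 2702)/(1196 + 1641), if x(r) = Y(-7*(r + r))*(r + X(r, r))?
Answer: 122996/2837 ≈ 43.354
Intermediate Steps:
X(J, w) = 4 + 2*w
x(r) = (-4 + 14*r)*(4 + 3*r) (x(r) = (-4 - (-7)*(r + r))*(r + (4 + 2*r)) = (-4 - (-7)*2*r)*(4 + 3*r) = (-4 - (-14)*r)*(4 + 3*r) = (-4 + 14*r)*(4 + 3*r))
(x(53) + 2702)/(1196 + 1641) = ((-16 + 42*53**2 + 44*53) + 2702)/(1196 + 1641) = ((-16 + 42*2809 + 2332) + 2702)/2837 = ((-16 + 117978 + 2332) + 2702)*(1/2837) = (120294 + 2702)*(1/2837) = 122996*(1/2837) = 122996/2837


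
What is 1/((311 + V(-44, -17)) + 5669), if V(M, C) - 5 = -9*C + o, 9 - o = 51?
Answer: 1/6096 ≈ 0.00016404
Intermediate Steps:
o = -42 (o = 9 - 1*51 = 9 - 51 = -42)
V(M, C) = -37 - 9*C (V(M, C) = 5 + (-9*C - 42) = 5 + (-42 - 9*C) = -37 - 9*C)
1/((311 + V(-44, -17)) + 5669) = 1/((311 + (-37 - 9*(-17))) + 5669) = 1/((311 + (-37 + 153)) + 5669) = 1/((311 + 116) + 5669) = 1/(427 + 5669) = 1/6096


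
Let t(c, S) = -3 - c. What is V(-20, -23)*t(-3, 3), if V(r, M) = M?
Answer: 0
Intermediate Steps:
V(-20, -23)*t(-3, 3) = -23*(-3 - 1*(-3)) = -23*(-3 + 3) = -23*0 = 0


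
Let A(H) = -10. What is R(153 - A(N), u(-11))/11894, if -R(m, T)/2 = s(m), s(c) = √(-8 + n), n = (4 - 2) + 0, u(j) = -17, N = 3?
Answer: -I*√6/5947 ≈ -0.00041189*I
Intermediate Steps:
n = 2 (n = 2 + 0 = 2)
s(c) = I*√6 (s(c) = √(-8 + 2) = √(-6) = I*√6)
R(m, T) = -2*I*√6
R(153 - A(N), u(-11))/11894 = -2*I*√6/11894 = -2*I*√6*(1/11894) = -I*√6/5947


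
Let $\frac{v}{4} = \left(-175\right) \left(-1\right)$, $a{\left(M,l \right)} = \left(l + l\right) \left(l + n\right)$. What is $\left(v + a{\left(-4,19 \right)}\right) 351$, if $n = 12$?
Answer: $659178$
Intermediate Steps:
$a{\left(M,l \right)} = 2 l \left(12 + l\right)$ ($a{\left(M,l \right)} = \left(l + l\right) \left(l + 12\right) = 2 l \left(12 + l\right)$)
$v = 700$ ($v = 4 \left(\left(-175\right) \left(-1\right)\right) = 4 \cdot 175 = 700$)
$\left(v + a{\left(-4,19 \right)}\right) 351 = \left(700 + 2 \cdot 19 \left(12 + 19\right)\right) 351 = \left(700 + 2 \cdot 19 \cdot 31\right) 351 = \left(700 + 1178\right) 351 = 1878 \cdot 351 = 659178$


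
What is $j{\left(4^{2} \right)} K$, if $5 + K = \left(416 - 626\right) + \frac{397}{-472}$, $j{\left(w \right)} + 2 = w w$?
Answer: $- \frac{12938379}{236} \approx -54824.0$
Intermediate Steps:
$j{\left(w \right)} = -2 + w^{2}$ ($j{\left(w \right)} = -2 + w w = -2 + w^{2}$)
$K = - \frac{101877}{472}$ ($K = -5 + \left(\left(416 - 626\right) + \frac{397}{-472}\right) = -5 + \left(-210 + 397 \left(- \frac{1}{472}\right)\right) = -5 - \frac{99517}{472} = - \frac{101877}{472} \approx -215.84$)
$j{\left(4^{2} \right)} K = \left(-2 + \left(4^{2}\right)^{2}\right) \left(- \frac{101877}{472}\right) = \left(-2 + 16^{2}\right) \left(- \frac{101877}{472}\right) = \left(-2 + 256\right) \left(- \frac{101877}{472}\right) = 254 \left(- \frac{101877}{472}\right) = - \frac{12938379}{236}$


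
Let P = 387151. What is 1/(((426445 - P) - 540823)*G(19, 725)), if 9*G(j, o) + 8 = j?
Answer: -9/5516819 ≈ -1.6314e-6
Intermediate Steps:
G(j, o) = -8/9 + j/9
1/(((426445 - P) - 540823)*G(19, 725)) = 1/(((426445 - 1*387151) - 540823)*(-8/9 + (⅑)*19)) = 1/(((426445 - 387151) - 540823)*(-8/9 + 19/9)) = 1/((39294 - 540823)*(11/9)) = (9/11)/(-501529) = -1/501529*9/11 = -9/5516819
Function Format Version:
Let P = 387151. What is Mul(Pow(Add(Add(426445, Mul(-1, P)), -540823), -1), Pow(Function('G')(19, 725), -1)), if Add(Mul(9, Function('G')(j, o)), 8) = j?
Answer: Rational(-9, 5516819) ≈ -1.6314e-6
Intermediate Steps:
Function('G')(j, o) = Add(Rational(-8, 9), Mul(Rational(1, 9), j))
Mul(Pow(Add(Add(426445, Mul(-1, P)), -540823), -1), Pow(Function('G')(19, 725), -1)) = Mul(Pow(Add(Add(426445, Mul(-1, 387151)), -540823), -1), Pow(Add(Rational(-8, 9), Mul(Rational(1, 9), 19)), -1)) = Mul(Pow(Add(Add(426445, -387151), -540823), -1), Pow(Add(Rational(-8, 9), Rational(19, 9)), -1)) = Mul(Pow(Add(39294, -540823), -1), Pow(Rational(11, 9), -1)) = Mul(Pow(-501529, -1), Rational(9, 11)) = Mul(Rational(-1, 501529), Rational(9, 11)) = Rational(-9, 5516819)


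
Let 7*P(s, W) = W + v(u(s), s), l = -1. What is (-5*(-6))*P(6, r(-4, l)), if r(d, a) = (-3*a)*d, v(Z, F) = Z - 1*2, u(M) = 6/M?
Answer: -390/7 ≈ -55.714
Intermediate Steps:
v(Z, F) = -2 + Z (v(Z, F) = Z - 2 = -2 + Z)
r(d, a) = -3*a*d
P(s, W) = -2/7 + W/7 + 6/(7*s) (P(s, W) = (W + (-2 + 6/s))/7 = (-2 + W + 6/s)/7 = -2/7 + W/7 + 6/(7*s))
(-5*(-6))*P(6, r(-4, l)) = (-5*(-6))*((1/7)*(6 - 2*6 - 3*(-1)*(-4)*6)/6) = 30*((1/7)*(1/6)*(6 - 12 - 12*6)) = 30*((1/7)*(1/6)*(6 - 12 - 72)) = 30*((1/7)*(1/6)*(-78)) = 30*(-13/7) = -390/7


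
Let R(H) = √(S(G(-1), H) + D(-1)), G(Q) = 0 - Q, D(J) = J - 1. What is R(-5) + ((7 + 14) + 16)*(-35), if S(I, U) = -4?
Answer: -1295 + I*√6 ≈ -1295.0 + 2.4495*I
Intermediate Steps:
D(J) = -1 + J
G(Q) = -Q
R(H) = I*√6 (R(H) = √(-4 + (-1 - 1)) = √(-4 - 2) = √(-6) = I*√6)
R(-5) + ((7 + 14) + 16)*(-35) = I*√6 + ((7 + 14) + 16)*(-35) = I*√6 + (21 + 16)*(-35) = I*√6 + 37*(-35) = I*√6 - 1295 = -1295 + I*√6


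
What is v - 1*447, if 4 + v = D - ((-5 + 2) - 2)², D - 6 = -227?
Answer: -697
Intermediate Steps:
D = -221 (D = 6 - 227 = -221)
v = -250 (v = -4 + (-221 - ((-5 + 2) - 2)²) = -4 + (-221 - (-3 - 2)²) = -4 + (-221 - 1*(-5)²) = -4 + (-221 - 1*25) = -4 + (-221 - 25) = -4 - 246 = -250)
v - 1*447 = -250 - 1*447 = -250 - 447 = -697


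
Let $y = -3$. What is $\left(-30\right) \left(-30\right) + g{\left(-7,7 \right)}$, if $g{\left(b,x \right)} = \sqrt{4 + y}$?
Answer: $901$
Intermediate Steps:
$g{\left(b,x \right)} = 1$ ($g{\left(b,x \right)} = \sqrt{4 - 3} = \sqrt{1} = 1$)
$\left(-30\right) \left(-30\right) + g{\left(-7,7 \right)} = \left(-30\right) \left(-30\right) + 1 = 900 + 1 = 901$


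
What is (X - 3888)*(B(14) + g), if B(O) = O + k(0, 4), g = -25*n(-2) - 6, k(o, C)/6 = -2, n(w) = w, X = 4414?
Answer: 24196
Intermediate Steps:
k(o, C) = -12 (k(o, C) = 6*(-2) = -12)
g = 44 (g = -25*(-2) - 6 = 50 - 6 = 44)
B(O) = -12 + O (B(O) = O - 12 = -12 + O)
(X - 3888)*(B(14) + g) = (4414 - 3888)*((-12 + 14) + 44) = 526*(2 + 44) = 526*46 = 24196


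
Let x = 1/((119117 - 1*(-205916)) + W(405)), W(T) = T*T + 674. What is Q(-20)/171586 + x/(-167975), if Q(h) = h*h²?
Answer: -329050930885793/7057566626531100 ≈ -0.046624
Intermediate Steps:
W(T) = 674 + T² (W(T) = T² + 674 = 674 + T²)
Q(h) = h³
x = 1/489732 (x = 1/((119117 - 1*(-205916)) + (674 + 405²)) = 1/((119117 + 205916) + (674 + 164025)) = 1/(325033 + 164699) = 1/489732 ≈ 2.0419e-6)
Q(-20)/171586 + x/(-167975) = (-20)³/171586 + (1/489732)/(-167975) = -8000*1/171586 + (1/489732)*(-1/167975) = -4000/85793 - 1/82262732700 = -329050930885793/7057566626531100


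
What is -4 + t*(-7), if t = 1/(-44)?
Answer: -169/44 ≈ -3.8409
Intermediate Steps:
t = -1/44 ≈ -0.022727
-4 + t*(-7) = -4 - 1/44*(-7) = -4 + 7/44 = -169/44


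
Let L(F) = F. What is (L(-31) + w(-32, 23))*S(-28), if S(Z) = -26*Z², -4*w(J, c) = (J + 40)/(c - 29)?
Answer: 1875328/3 ≈ 6.2511e+5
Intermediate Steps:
w(J, c) = -(40 + J)/(4*(-29 + c)) (w(J, c) = -(J + 40)/(4*(c - 29)) = -(40 + J)/(4*(-29 + c)))
(L(-31) + w(-32, 23))*S(-28) = (-31 + (-40 - 1*(-32))/(4*(-29 + 23)))*(-26*(-28)²) = (-31 + (¼)*(-40 + 32)/(-6))*(-26*784) = (-31 + (¼)*(-⅙)*(-8))*(-20384) = (-31 + ⅓)*(-20384) = -92/3*(-20384) = 1875328/3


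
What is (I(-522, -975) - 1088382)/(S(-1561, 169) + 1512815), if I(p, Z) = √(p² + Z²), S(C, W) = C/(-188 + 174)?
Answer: -2176764/3025853 + 6*√135901/3025853 ≈ -0.71866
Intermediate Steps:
S(C, W) = -C/14 (S(C, W) = C/(-14) = C*(-1/14) = -C/14)
I(p, Z) = √(Z² + p²)
(I(-522, -975) - 1088382)/(S(-1561, 169) + 1512815) = (√((-975)² + (-522)²) - 1088382)/(-1/14*(-1561) + 1512815) = (√(950625 + 272484) - 1088382)/(223/2 + 1512815) = (√1223109 - 1088382)/(3025853/2) = (3*√135901 - 1088382)*(2/3025853) = (-1088382 + 3*√135901)*(2/3025853) = -2176764/3025853 + 6*√135901/3025853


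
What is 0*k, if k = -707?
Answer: 0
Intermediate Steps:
0*k = 0*(-707) = 0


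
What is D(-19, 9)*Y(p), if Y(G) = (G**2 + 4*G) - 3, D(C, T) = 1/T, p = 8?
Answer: 31/3 ≈ 10.333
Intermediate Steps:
Y(G) = -3 + G**2 + 4*G
D(-19, 9)*Y(p) = (-3 + 8**2 + 4*8)/9 = (-3 + 64 + 32)/9 = (1/9)*93 = 31/3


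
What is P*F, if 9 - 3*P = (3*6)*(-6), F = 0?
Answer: 0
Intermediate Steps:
P = 39 (P = 3 - 3*6*(-6)/3 = 3 - 6*(-6) = 3 - ⅓*(-108) = 3 + 36 = 39)
P*F = 39*0 = 0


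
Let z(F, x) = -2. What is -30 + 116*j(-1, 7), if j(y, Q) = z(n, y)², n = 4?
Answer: 434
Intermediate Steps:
j(y, Q) = 4 (j(y, Q) = (-2)² = 4)
-30 + 116*j(-1, 7) = -30 + 116*4 = -30 + 464 = 434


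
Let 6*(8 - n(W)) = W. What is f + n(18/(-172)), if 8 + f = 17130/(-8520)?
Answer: -6085/3053 ≈ -1.9931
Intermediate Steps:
f = -2843/284 (f = -8 + 17130/(-8520) = -8 + 17130*(-1/8520) = -8 - 571/284 = -2843/284 ≈ -10.011)
n(W) = 8 - W/6
f + n(18/(-172)) = -2843/284 + (8 - 3/(-172)) = -2843/284 + (8 - 3*(-1)/172) = -2843/284 + (8 - ⅙*(-9/86)) = -2843/284 + (8 + 3/172) = -2843/284 + 1379/172 = -6085/3053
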